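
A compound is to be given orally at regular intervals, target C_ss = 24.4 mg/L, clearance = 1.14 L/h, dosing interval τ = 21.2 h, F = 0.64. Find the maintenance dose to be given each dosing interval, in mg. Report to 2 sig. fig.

920 mg

At steady state, F × (Dose/τ) = Css × CL.
Dose = Css × CL × τ / F = 24.4 × 1.140 × 21.2 / 0.64 = 921.4 mg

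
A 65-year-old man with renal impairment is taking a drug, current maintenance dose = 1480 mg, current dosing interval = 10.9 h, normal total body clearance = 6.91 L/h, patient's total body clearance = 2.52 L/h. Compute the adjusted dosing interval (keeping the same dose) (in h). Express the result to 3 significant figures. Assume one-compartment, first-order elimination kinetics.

To keep the same average steady-state level, dosing rate must scale with clearance.
CL ratio = 2.52 / 6.91 = 0.3647
New interval (same dose) = 10.9 / 0.3647 = 29.89 h

29.9 h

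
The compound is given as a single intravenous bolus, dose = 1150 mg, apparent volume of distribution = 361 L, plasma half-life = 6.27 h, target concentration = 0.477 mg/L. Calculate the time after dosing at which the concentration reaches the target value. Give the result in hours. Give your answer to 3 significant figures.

17.2 h

C₀ = Dose / Vd = 1150 / 361 = 3.186 mg/L
k = ln2 / t½ = 0.693147 / 6.27 = 0.1105 h⁻¹
t = ln(C₀ / C) / k = ln(3.186 / 0.477) / 0.1105
  = ln(6.679) / 0.1105 = 1.899 / 0.1105 = 17.19 h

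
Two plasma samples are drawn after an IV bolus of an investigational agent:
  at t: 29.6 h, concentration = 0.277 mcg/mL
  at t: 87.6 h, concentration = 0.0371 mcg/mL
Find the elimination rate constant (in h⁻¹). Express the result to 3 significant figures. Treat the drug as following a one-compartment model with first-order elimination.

0.0347 h⁻¹

k = ln(C₁/C₂) / (t₂ − t₁) = ln(0.277/0.0371) / (87.6 − 29.6)
  = 2.010 / 58.00 = 0.03466 h⁻¹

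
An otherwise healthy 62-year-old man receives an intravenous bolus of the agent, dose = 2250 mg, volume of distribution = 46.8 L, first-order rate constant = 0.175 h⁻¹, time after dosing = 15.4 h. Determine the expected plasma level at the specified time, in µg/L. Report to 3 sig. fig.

3250 µg/L

C₀ = Dose / Vd = 2250 / 46.8 = 48.08 mg/L
C = C₀ · e^(−k·t) = 48.08 × e^(−0.1750 × 15.4)
  = 48.08 × 0.06754 = 3.247 mg/L
Convert: 3.247 mg/L × 1000 = 3247 µg/L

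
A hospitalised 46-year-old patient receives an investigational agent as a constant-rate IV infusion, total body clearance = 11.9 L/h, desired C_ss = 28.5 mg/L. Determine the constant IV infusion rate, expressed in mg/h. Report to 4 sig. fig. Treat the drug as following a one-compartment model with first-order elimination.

339.2 mg/h

At steady state, infusion rate R₀ = Css × CL = 28.5 × 11.90 = 339.2 mg/h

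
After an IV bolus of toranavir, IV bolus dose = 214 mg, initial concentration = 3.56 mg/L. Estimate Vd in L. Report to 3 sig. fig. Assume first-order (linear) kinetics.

Vd = Dose / C₀ = 214.0 / 3.56 = 60.11 L

60.1 L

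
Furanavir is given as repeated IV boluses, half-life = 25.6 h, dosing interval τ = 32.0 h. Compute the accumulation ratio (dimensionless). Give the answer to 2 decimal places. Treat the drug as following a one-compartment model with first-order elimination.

k = ln2 / t½ = 0.693147 / 25.6 = 0.02708 h⁻¹
e^(−kτ) = e^(−0.02708 × 32.0) = 0.4204
Accumulation ratio R = 1 / (1 − e^(−kτ)) = 1 / (1 − 0.4204) = 1.725

1.73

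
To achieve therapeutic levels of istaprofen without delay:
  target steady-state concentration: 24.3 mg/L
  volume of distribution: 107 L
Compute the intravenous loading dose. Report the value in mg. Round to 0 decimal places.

2600 mg

LD = Css × Vd = 24.3 × 107 = 2600 mg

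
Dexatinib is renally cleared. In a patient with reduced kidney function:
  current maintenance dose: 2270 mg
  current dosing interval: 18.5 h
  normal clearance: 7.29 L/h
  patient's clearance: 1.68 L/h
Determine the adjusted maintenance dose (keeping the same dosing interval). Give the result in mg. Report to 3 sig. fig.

To keep the same average steady-state level, dosing rate must scale with clearance.
CL ratio = 1.68 / 7.29 = 0.2305
New dose (same interval) = 2270 × 0.2305 = 523.2 mg

523 mg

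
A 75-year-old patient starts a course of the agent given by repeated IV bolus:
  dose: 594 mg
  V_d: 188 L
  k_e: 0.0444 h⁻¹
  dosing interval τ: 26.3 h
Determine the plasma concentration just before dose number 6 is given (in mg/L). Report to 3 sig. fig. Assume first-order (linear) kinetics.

1.42 mg/L

C₀ per dose = Dose / Vd = 594 / 188 = 3.160 mg/L
Fraction remaining after one interval: r = e^(−kτ) = e^(−0.04440 × 26.3) = 0.3111
Before dose 6, 5 doses have been given (aged 1τ, 2τ, 3τ, 4τ, 5τ).
C_trough = C₀ × (r + r² + … + r^5) = C₀ × r(1−r^5)/(1−r)
        = 3.160 × 0.3111 × (1 − 0.002914) / (1 − 0.3111) = 1.423 mg/L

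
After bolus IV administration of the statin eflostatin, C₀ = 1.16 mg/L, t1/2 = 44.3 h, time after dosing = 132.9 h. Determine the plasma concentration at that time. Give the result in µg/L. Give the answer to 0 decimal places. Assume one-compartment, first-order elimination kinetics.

145 µg/L

k = ln2 / t½ = 0.693147 / 44.3 = 0.01565 h⁻¹
t / t½ = 132.9 / 44.3 = 3 half-lives
C = C₀ × (1/2)^3 = 1.160 × 0.1250 = 0.1450 mg/L
Convert: 0.1450 mg/L × 1000 = 145.0 µg/L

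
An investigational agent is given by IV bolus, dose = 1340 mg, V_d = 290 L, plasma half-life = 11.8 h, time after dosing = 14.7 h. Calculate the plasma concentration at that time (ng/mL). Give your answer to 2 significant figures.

1900 ng/mL

C₀ = Dose / Vd = 1340 / 290 = 4.621 mg/L
k = ln2 / t½ = 0.693147 / 11.8 = 0.05874 h⁻¹
C = C₀ · e^(−k·t) = 4.621 × e^(−0.05874 × 14.7)
  = 4.621 × 0.4217 = 1.949 mg/L
Convert: 1.949 mg/L × 1000 = 1949 ng/mL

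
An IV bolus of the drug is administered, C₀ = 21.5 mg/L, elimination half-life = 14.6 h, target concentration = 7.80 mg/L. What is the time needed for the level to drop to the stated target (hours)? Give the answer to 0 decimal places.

k = ln2 / t½ = 0.693147 / 14.6 = 0.04748 h⁻¹
t = ln(C₀ / C) / k = ln(21.50 / 7.80) / 0.04748
  = ln(2.756) / 0.04748 = 1.014 / 0.04748 = 21.36 h

21 h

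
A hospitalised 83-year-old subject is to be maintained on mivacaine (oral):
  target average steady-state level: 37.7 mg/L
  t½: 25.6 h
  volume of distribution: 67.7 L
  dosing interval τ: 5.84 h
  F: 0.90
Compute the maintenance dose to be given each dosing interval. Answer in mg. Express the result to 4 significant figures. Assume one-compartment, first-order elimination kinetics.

k = ln2 / t½ = 0.693147 / 25.6 = 0.02708 h⁻¹
CL = k × Vd = 0.02708 × 67.7 = 1.833 L/h
At steady state, F × (Dose/τ) = Css × CL.
Dose = Css × CL × τ / F = 37.7 × 1.833 × 5.84 / 0.90 = 448.4 mg

448.4 mg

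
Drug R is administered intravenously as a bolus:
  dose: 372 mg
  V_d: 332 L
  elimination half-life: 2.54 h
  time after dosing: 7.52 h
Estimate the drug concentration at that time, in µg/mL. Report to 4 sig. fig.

0.1439 µg/mL

C₀ = Dose / Vd = 372.0 / 332 = 1.120 mg/L
k = ln2 / t½ = 0.693147 / 2.54 = 0.2729 h⁻¹
C = C₀ · e^(−k·t) = 1.120 × e^(−0.2729 × 7.52)
  = 1.120 × 0.1285 = 0.1439 mg/L
(0.1439 mg/L = 0.1439 µg/mL)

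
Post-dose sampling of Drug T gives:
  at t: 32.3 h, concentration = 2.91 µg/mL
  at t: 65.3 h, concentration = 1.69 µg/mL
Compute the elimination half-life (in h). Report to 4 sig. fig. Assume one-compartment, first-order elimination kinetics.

k = ln(C₁/C₂) / (t₂ − t₁) = ln(2.91/1.69) / (65.3 − 32.3)
  = 0.5434 / 33.00 = 0.01647 h⁻¹
t½ = ln2 / k = 0.693147 / 0.01647 = 42.09 h

42.09 h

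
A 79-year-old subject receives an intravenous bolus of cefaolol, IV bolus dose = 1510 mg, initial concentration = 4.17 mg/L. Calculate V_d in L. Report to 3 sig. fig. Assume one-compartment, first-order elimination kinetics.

362 L

Vd = Dose / C₀ = 1510 / 4.17 = 362.1 L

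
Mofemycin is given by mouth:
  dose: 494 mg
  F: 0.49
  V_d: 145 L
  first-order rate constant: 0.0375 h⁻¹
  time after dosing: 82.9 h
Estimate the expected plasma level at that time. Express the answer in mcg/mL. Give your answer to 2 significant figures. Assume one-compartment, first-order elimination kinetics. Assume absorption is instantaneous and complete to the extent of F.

Amount reaching circulation = F × Dose = 0.49 × 494.0 = 242.1 mg
C₀ = F·Dose / Vd = 242.1 / 145 = 1.670 mg/L
C = C₀ · e^(−k·t) = 1.670 × e^(−0.03750 × 82.9)
  = 1.670 × 0.04466 = 0.07458 mg/L
(0.07458 mg/L = 0.07458 mcg/mL)

0.075 mcg/mL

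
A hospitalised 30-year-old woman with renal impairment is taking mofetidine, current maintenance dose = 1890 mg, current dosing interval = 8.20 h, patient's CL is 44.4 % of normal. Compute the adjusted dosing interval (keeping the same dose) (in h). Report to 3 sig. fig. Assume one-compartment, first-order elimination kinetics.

18.5 h

To keep the same average steady-state level, dosing rate must scale with clearance.
CL ratio = 44.4 / 100 = 0.4440
New interval (same dose) = 8.20 / 0.4440 = 18.47 h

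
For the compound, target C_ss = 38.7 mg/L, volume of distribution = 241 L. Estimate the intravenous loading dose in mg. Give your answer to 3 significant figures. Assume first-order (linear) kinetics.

LD = Css × Vd = 38.7 × 241 = 9327 mg

9330 mg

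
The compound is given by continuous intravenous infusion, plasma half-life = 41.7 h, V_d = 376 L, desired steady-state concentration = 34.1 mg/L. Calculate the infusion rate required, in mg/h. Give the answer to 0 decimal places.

k = ln2 / t½ = 0.693147 / 41.7 = 0.01662 h⁻¹
CL = k × Vd = 0.01662 × 376 = 6.249 L/h
At steady state, infusion rate R₀ = Css × CL = 34.1 × 6.249 = 213.1 mg/h

213 mg/h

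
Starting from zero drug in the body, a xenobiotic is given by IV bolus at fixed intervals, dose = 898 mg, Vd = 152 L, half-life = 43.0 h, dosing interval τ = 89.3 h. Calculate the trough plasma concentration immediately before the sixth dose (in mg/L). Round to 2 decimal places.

1.83 mg/L

C₀ per dose = Dose / Vd = 898 / 152 = 5.908 mg/L
k = ln2 / t½ = 0.693147 / 43.0 = 0.01612 h⁻¹
Fraction remaining after one interval: r = e^(−kτ) = e^(−0.01612 × 89.3) = 0.2370
Before dose 6, 5 doses have been given (aged 1τ, 2τ, 3τ, 4τ, 5τ).
C_trough = C₀ × (r + r² + … + r^5) = C₀ × r(1−r^5)/(1−r)
        = 5.908 × 0.2370 × (1 − 0.0007477) / (1 − 0.2370) = 1.834 mg/L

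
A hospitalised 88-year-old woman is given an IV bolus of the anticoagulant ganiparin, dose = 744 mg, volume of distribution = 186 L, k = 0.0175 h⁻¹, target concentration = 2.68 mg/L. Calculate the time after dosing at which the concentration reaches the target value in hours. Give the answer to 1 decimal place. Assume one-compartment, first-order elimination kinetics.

C₀ = Dose / Vd = 744.0 / 186 = 4.000 mg/L
t = ln(C₀ / C) / k = ln(4.000 / 2.68) / 0.01750
  = ln(1.493) / 0.01750 = 0.4008 / 0.01750 = 22.90 h

22.9 h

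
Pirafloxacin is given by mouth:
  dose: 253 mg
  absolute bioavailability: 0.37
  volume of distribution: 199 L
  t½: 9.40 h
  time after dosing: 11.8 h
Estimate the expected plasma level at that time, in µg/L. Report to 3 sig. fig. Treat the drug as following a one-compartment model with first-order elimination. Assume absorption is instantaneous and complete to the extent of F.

197 µg/L

Amount reaching circulation = F × Dose = 0.37 × 253.0 = 93.61 mg
C₀ = F·Dose / Vd = 93.61 / 199 = 0.4704 mg/L
k = ln2 / t½ = 0.693147 / 9.40 = 0.07374 h⁻¹
C = C₀ · e^(−k·t) = 0.4704 × e^(−0.07374 × 11.8)
  = 0.4704 × 0.4189 = 0.1971 mg/L
Convert: 0.1971 mg/L × 1000 = 197.1 µg/L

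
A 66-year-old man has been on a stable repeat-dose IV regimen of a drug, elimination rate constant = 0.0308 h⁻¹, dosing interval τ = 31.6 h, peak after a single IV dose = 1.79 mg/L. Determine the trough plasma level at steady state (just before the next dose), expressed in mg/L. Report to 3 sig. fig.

1.09 mg/L

e^(−kτ) = e^(−0.03080 × 31.6) = 0.3778
Accumulation ratio R = 1 / (1 − e^(−kτ)) = 1 / (1 − 0.3778) = 1.607
Steady-state trough = C₀ × R × e^(−kτ) = 1.79 × 1.607 × 0.3778 = 1.087 mg/L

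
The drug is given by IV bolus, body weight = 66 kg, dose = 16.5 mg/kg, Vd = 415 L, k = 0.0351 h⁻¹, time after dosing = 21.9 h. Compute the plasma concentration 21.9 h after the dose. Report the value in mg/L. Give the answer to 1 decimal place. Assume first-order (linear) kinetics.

Total dose = 16.5 × 66 = 1089 mg
C₀ = Dose / Vd = 1089 / 415 = 2.624 mg/L
C = C₀ · e^(−k·t) = 2.624 × e^(−0.03510 × 21.9)
  = 2.624 × 0.4636 = 1.216 mg/L

1.2 mg/L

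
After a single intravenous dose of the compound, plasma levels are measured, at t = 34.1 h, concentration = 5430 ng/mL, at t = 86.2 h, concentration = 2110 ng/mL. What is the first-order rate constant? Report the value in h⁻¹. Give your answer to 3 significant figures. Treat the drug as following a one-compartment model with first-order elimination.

k = ln(C₁/C₂) / (t₂ − t₁) = ln(5430/2110) / (86.2 − 34.1)
  = 0.9453 / 52.10 = 0.01814 h⁻¹

0.0181 h⁻¹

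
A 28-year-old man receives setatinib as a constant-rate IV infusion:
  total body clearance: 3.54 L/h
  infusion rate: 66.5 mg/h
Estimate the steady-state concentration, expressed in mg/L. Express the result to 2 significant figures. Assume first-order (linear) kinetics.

19 mg/L

At steady state Css = R₀ / CL = 66.5 / 3.540 = 18.79 mg/L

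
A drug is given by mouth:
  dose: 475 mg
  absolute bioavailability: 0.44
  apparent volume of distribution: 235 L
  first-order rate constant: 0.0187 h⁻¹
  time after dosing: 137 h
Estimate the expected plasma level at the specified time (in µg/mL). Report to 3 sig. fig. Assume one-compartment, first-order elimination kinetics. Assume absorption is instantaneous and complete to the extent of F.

0.0686 µg/mL

Amount reaching circulation = F × Dose = 0.44 × 475.0 = 209.0 mg
C₀ = F·Dose / Vd = 209.0 / 235 = 0.8894 mg/L
C = C₀ · e^(−k·t) = 0.8894 × e^(−0.01870 × 137)
  = 0.8894 × 0.07716 = 0.06863 mg/L
(0.06863 mg/L = 0.06863 µg/mL)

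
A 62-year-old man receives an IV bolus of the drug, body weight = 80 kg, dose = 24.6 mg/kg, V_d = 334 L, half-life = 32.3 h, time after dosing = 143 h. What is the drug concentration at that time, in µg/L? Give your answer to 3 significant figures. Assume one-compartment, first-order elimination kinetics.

Total dose = 24.6 × 80 = 1968 mg
C₀ = Dose / Vd = 1968 / 334 = 5.892 mg/L
k = ln2 / t½ = 0.693147 / 32.3 = 0.02146 h⁻¹
C = C₀ · e^(−k·t) = 5.892 × e^(−0.02146 × 143)
  = 5.892 × 0.04648 = 0.2739 mg/L
Convert: 0.2739 mg/L × 1000 = 273.9 µg/L

274 µg/L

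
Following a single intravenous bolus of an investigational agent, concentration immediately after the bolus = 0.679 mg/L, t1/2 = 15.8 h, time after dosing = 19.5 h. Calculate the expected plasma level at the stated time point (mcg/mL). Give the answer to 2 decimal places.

0.29 mcg/mL

k = ln2 / t½ = 0.693147 / 15.8 = 0.04387 h⁻¹
C = C₀ · e^(−k·t) = 0.6790 × e^(−0.04387 × 19.5)
  = 0.6790 × 0.4251 = 0.2886 mg/L
(0.2886 mg/L = 0.2886 mcg/mL)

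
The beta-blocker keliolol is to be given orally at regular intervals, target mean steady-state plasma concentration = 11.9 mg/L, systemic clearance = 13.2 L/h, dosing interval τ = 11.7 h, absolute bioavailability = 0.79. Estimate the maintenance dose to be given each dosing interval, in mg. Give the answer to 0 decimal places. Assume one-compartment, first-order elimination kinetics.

At steady state, F × (Dose/τ) = Css × CL.
Dose = Css × CL × τ / F = 11.9 × 13.20 × 11.7 / 0.79 = 2326 mg

2326 mg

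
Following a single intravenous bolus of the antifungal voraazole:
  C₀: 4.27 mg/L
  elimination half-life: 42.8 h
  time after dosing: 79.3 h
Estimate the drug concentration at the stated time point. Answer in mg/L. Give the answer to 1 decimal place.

1.2 mg/L

k = ln2 / t½ = 0.693147 / 42.8 = 0.01620 h⁻¹
C = C₀ · e^(−k·t) = 4.270 × e^(−0.01620 × 79.3)
  = 4.270 × 0.2767 = 1.182 mg/L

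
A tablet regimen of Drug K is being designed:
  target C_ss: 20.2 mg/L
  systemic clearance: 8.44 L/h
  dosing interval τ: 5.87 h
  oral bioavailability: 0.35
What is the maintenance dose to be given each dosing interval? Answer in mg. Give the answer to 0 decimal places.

At steady state, F × (Dose/τ) = Css × CL.
Dose = Css × CL × τ / F = 20.2 × 8.440 × 5.87 / 0.35 = 2859 mg

2859 mg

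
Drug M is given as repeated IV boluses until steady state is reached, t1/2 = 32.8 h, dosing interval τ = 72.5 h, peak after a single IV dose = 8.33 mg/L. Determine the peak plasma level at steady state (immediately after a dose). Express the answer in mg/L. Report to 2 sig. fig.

k = ln2 / t½ = 0.693147 / 32.8 = 0.02113 h⁻¹
e^(−kτ) = e^(−0.02113 × 72.5) = 0.2161
Accumulation ratio R = 1 / (1 − e^(−kτ)) = 1 / (1 − 0.2161) = 1.276
Steady-state peak = C₀ × R = 8.33 × 1.276 = 10.63 mg/L

11 mg/L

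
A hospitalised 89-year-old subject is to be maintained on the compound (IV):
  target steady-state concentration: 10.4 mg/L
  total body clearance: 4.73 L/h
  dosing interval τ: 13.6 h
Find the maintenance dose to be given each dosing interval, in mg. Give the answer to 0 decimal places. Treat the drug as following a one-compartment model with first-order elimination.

669 mg

At steady state, Dose/τ = Css × CL.
Dose = Css × CL × τ = 10.4 × 4.730 × 13.6 = 669.0 mg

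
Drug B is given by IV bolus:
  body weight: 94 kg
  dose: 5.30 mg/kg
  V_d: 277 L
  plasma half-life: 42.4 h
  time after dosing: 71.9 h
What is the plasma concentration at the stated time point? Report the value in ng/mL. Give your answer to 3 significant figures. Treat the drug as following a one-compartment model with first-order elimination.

555 ng/mL

Total dose = 5.30 × 94 = 498.2 mg
C₀ = Dose / Vd = 498.2 / 277 = 1.799 mg/L
k = ln2 / t½ = 0.693147 / 42.4 = 0.01635 h⁻¹
C = C₀ · e^(−k·t) = 1.799 × e^(−0.01635 × 71.9)
  = 1.799 × 0.3086 = 0.5552 mg/L
Convert: 0.5552 mg/L × 1000 = 555.2 ng/mL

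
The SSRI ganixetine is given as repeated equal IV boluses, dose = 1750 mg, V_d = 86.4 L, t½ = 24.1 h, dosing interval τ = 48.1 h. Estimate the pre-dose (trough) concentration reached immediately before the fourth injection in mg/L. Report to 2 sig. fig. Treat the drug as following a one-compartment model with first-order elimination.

6.7 mg/L

C₀ per dose = Dose / Vd = 1750 / 86.4 = 20.25 mg/L
k = ln2 / t½ = 0.693147 / 24.1 = 0.02876 h⁻¹
Fraction remaining after one interval: r = e^(−kτ) = e^(−0.02876 × 48.1) = 0.2507
Before dose 4, 3 doses have been given (aged 1τ, 2τ, 3τ).
C_trough = C₀ × (r + r² + … + r^3) = C₀ × r(1−r^3)/(1−r)
        = 20.25 × 0.2507 × (1 − 0.01576) / (1 − 0.2507) = 6.668 mg/L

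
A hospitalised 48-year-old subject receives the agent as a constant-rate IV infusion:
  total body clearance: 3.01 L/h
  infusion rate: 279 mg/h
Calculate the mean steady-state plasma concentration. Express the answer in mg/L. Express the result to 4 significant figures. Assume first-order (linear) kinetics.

92.69 mg/L

At steady state Css = R₀ / CL = 279 / 3.010 = 92.69 mg/L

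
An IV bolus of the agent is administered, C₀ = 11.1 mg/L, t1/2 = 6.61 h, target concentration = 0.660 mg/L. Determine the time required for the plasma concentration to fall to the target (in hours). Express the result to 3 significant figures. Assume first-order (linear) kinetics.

k = ln2 / t½ = 0.693147 / 6.61 = 0.1049 h⁻¹
t = ln(C₀ / C) / k = ln(11.10 / 0.660) / 0.1049
  = ln(16.82) / 0.1049 = 2.823 / 0.1049 = 26.91 h

26.9 h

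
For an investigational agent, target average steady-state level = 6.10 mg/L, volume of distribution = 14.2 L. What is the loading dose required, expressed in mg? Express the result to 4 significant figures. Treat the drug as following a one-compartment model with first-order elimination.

86.62 mg

LD = Css × Vd = 6.10 × 14.2 = 86.62 mg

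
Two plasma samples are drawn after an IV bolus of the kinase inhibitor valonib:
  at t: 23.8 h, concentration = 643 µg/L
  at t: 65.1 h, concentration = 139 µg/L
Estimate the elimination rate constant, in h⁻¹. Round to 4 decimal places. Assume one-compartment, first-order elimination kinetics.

0.0371 h⁻¹

k = ln(C₁/C₂) / (t₂ − t₁) = ln(643/139) / (65.1 − 23.8)
  = 1.532 / 41.30 = 0.03709 h⁻¹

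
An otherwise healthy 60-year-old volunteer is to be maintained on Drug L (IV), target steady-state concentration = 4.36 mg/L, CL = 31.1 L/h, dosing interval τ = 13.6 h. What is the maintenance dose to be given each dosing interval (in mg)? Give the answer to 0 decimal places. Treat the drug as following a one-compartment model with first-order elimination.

1844 mg

At steady state, Dose/τ = Css × CL.
Dose = Css × CL × τ = 4.36 × 31.10 × 13.6 = 1844 mg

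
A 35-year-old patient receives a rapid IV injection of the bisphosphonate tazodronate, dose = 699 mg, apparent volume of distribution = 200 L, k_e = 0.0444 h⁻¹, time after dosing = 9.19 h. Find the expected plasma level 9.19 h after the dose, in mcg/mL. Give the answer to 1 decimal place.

C₀ = Dose / Vd = 699.0 / 200 = 3.495 mg/L
C = C₀ · e^(−k·t) = 3.495 × e^(−0.04440 × 9.19)
  = 3.495 × 0.6650 = 2.324 mg/L
(2.324 mg/L = 2.324 mcg/mL)

2.3 mcg/mL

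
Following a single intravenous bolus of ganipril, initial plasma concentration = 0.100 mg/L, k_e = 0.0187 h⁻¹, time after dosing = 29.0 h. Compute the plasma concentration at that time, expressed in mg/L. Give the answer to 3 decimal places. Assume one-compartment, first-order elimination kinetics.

C = C₀ · e^(−k·t) = 0.1000 × e^(−0.01870 × 29.0)
  = 0.1000 × 0.5814 = 0.05814 mg/L

0.058 mg/L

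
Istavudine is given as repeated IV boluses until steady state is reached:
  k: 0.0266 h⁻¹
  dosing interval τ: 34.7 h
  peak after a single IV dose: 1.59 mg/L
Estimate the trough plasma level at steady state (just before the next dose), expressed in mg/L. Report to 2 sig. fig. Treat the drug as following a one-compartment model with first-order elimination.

e^(−kτ) = e^(−0.02660 × 34.7) = 0.3973
Accumulation ratio R = 1 / (1 − e^(−kτ)) = 1 / (1 − 0.3973) = 1.659
Steady-state trough = C₀ × R × e^(−kτ) = 1.59 × 1.659 × 0.3973 = 1.048 mg/L

1.0 mg/L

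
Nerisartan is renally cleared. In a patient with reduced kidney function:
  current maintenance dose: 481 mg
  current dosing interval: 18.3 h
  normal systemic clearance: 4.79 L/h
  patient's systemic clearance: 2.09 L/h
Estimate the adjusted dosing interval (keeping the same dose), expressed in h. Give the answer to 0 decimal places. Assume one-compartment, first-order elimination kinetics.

To keep the same average steady-state level, dosing rate must scale with clearance.
CL ratio = 2.09 / 4.79 = 0.4363
New interval (same dose) = 18.3 / 0.4363 = 41.94 h

42 h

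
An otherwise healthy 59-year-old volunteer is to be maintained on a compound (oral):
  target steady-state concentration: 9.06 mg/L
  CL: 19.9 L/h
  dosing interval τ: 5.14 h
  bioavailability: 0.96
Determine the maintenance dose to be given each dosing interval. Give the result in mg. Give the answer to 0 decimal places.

At steady state, F × (Dose/τ) = Css × CL.
Dose = Css × CL × τ / F = 9.06 × 19.90 × 5.14 / 0.96 = 965.3 mg

965 mg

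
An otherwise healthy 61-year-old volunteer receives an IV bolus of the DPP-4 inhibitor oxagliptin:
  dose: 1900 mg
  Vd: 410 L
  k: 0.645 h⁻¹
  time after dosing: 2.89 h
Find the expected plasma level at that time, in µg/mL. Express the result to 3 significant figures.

0.718 µg/mL

C₀ = Dose / Vd = 1900 / 410 = 4.634 mg/L
C = C₀ · e^(−k·t) = 4.634 × e^(−0.6450 × 2.89)
  = 4.634 × 0.1550 = 0.7183 mg/L
(0.7183 mg/L = 0.7183 µg/mL)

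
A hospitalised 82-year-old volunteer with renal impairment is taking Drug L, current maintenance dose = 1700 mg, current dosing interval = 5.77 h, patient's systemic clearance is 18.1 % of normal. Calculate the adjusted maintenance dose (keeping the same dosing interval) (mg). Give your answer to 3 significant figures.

308 mg

To keep the same average steady-state level, dosing rate must scale with clearance.
CL ratio = 18.1 / 100 = 0.1810
New dose (same interval) = 1700 × 0.1810 = 307.7 mg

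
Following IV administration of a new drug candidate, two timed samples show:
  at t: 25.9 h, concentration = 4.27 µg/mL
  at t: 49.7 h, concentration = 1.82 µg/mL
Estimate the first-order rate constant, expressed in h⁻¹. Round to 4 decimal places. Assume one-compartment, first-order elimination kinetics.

k = ln(C₁/C₂) / (t₂ − t₁) = ln(4.27/1.82) / (49.7 − 25.9)
  = 0.8528 / 23.80 = 0.03583 h⁻¹

0.0358 h⁻¹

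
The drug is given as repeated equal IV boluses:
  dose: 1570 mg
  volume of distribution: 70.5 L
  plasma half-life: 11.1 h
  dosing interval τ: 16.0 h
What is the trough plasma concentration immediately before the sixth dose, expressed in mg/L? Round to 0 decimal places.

C₀ per dose = Dose / Vd = 1570 / 70.5 = 22.27 mg/L
k = ln2 / t½ = 0.693147 / 11.1 = 0.06245 h⁻¹
Fraction remaining after one interval: r = e^(−kτ) = e^(−0.06245 × 16.0) = 0.3682
Before dose 6, 5 doses have been given (aged 1τ, 2τ, 3τ, 4τ, 5τ).
C_trough = C₀ × (r + r² + … + r^5) = C₀ × r(1−r^5)/(1−r)
        = 22.27 × 0.3682 × (1 − 0.006767) / (1 − 0.3682) = 12.89 mg/L

13 mg/L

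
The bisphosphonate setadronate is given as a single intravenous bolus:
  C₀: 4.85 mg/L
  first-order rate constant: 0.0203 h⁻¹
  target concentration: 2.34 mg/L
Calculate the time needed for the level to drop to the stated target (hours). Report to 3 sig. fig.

35.9 h

t = ln(C₀ / C) / k = ln(4.850 / 2.34) / 0.02030
  = ln(2.073) / 0.02030 = 0.7290 / 0.02030 = 35.91 h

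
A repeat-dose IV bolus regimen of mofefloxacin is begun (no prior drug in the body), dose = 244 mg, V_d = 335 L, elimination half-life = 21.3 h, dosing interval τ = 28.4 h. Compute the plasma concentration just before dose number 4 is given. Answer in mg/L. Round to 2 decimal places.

C₀ per dose = Dose / Vd = 244 / 335 = 0.7284 mg/L
k = ln2 / t½ = 0.693147 / 21.3 = 0.03254 h⁻¹
Fraction remaining after one interval: r = e^(−kτ) = e^(−0.03254 × 28.4) = 0.3969
Before dose 4, 3 doses have been given (aged 1τ, 2τ, 3τ).
C_trough = C₀ × (r + r² + … + r^3) = C₀ × r(1−r^3)/(1−r)
        = 0.7284 × 0.3969 × (1 − 0.06252) / (1 − 0.3969) = 0.4494 mg/L

0.45 mg/L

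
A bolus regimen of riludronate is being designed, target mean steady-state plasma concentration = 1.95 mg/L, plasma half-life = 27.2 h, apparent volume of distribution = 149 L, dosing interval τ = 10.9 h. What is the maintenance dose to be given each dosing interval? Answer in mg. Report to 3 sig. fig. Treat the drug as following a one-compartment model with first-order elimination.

80.7 mg

k = ln2 / t½ = 0.693147 / 27.2 = 0.02548 h⁻¹
CL = k × Vd = 0.02548 × 149 = 3.797 L/h
At steady state, Dose/τ = Css × CL.
Dose = Css × CL × τ = 1.95 × 3.797 × 10.9 = 80.71 mg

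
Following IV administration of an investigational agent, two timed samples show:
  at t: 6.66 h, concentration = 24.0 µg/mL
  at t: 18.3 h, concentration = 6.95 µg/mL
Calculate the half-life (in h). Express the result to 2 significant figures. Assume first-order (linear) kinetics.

6.5 h

k = ln(C₁/C₂) / (t₂ − t₁) = ln(24.0/6.95) / (18.3 − 6.66)
  = 1.239 / 11.64 = 0.1064 h⁻¹
t½ = ln2 / k = 0.693147 / 0.1064 = 6.515 h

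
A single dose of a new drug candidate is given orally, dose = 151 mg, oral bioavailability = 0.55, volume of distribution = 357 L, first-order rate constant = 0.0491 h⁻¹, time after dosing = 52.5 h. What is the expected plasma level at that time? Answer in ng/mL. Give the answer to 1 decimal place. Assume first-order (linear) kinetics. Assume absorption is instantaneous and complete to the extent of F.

17.7 ng/mL

Amount reaching circulation = F × Dose = 0.55 × 151.0 = 83.05 mg
C₀ = F·Dose / Vd = 83.05 / 357 = 0.2326 mg/L
C = C₀ · e^(−k·t) = 0.2326 × e^(−0.04910 × 52.5)
  = 0.2326 × 0.07594 = 0.01766 mg/L
Convert: 0.01766 mg/L × 1000 = 17.66 ng/mL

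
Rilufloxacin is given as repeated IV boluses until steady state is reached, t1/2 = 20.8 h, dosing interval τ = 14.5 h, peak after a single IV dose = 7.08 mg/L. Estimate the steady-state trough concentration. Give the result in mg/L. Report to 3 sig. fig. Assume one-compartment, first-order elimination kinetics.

11.4 mg/L

k = ln2 / t½ = 0.693147 / 20.8 = 0.03332 h⁻¹
e^(−kτ) = e^(−0.03332 × 14.5) = 0.6168
Accumulation ratio R = 1 / (1 − e^(−kτ)) = 1 / (1 − 0.6168) = 2.610
Steady-state trough = C₀ × R × e^(−kτ) = 7.08 × 2.610 × 0.6168 = 11.40 mg/L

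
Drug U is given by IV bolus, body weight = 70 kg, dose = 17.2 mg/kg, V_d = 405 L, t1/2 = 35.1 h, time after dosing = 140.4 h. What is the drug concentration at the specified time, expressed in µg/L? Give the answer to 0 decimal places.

186 µg/L

Total dose = 17.2 × 70 = 1204 mg
C₀ = Dose / Vd = 1204 / 405 = 2.973 mg/L
k = ln2 / t½ = 0.693147 / 35.1 = 0.01975 h⁻¹
t / t½ = 140.4 / 35.1 = 4 half-lives
C = C₀ × (1/2)^4 = 2.973 × 0.06250 = 0.1858 mg/L
Convert: 0.1858 mg/L × 1000 = 185.8 µg/L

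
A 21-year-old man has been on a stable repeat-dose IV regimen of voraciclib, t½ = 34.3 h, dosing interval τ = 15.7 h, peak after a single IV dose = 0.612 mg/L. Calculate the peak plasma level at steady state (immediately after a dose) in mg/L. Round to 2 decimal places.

k = ln2 / t½ = 0.693147 / 34.3 = 0.02021 h⁻¹
e^(−kτ) = e^(−0.02021 × 15.7) = 0.7281
Accumulation ratio R = 1 / (1 − e^(−kτ)) = 1 / (1 − 0.7281) = 3.678
Steady-state peak = C₀ × R = 0.612 × 3.678 = 2.251 mg/L

2.25 mg/L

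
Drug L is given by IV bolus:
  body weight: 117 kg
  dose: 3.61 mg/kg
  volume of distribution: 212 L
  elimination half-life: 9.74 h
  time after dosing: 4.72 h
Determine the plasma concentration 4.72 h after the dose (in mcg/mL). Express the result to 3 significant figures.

1.42 mcg/mL

Total dose = 3.61 × 117 = 422.4 mg
C₀ = Dose / Vd = 422.4 / 212 = 1.992 mg/L
k = ln2 / t½ = 0.693147 / 9.74 = 0.07116 h⁻¹
C = C₀ · e^(−k·t) = 1.992 × e^(−0.07116 × 4.72)
  = 1.992 × 0.7147 = 1.424 mg/L
(1.424 mg/L = 1.424 mcg/mL)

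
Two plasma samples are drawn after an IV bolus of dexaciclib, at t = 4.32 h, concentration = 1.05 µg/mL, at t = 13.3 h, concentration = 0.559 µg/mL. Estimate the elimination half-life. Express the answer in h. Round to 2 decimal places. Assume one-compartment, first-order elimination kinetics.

9.87 h

k = ln(C₁/C₂) / (t₂ − t₁) = ln(1.05/0.559) / (13.3 − 4.32)
  = 0.6304 / 8.980 = 0.07020 h⁻¹
t½ = ln2 / k = 0.693147 / 0.07020 = 9.874 h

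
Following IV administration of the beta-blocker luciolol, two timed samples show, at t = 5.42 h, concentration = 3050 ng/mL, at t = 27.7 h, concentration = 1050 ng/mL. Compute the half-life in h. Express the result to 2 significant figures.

k = ln(C₁/C₂) / (t₂ − t₁) = ln(3050/1050) / (27.7 − 5.42)
  = 1.066 / 22.28 = 0.04785 h⁻¹
t½ = ln2 / k = 0.693147 / 0.04785 = 14.49 h

14 h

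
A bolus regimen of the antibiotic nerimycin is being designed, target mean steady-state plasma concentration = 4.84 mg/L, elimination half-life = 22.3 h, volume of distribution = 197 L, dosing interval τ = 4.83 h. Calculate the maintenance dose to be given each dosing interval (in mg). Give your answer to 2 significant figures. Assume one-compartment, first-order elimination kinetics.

k = ln2 / t½ = 0.693147 / 22.3 = 0.03108 h⁻¹
CL = k × Vd = 0.03108 × 197 = 6.123 L/h
At steady state, Dose/τ = Css × CL.
Dose = Css × CL × τ = 4.84 × 6.123 × 4.83 = 143.1 mg

140 mg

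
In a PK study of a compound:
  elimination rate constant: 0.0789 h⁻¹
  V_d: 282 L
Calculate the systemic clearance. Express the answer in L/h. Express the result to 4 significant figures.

CL = k × Vd = 0.0789 × 282 = 22.25 L/h

22.25 L/h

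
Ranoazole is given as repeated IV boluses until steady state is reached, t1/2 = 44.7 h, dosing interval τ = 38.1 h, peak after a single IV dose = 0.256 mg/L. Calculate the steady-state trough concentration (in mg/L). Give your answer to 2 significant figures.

k = ln2 / t½ = 0.693147 / 44.7 = 0.01551 h⁻¹
e^(−kτ) = e^(−0.01551 × 38.1) = 0.5538
Accumulation ratio R = 1 / (1 − e^(−kτ)) = 1 / (1 − 0.5538) = 2.241
Steady-state trough = C₀ × R × e^(−kτ) = 0.256 × 2.241 × 0.5538 = 0.3177 mg/L

0.32 mg/L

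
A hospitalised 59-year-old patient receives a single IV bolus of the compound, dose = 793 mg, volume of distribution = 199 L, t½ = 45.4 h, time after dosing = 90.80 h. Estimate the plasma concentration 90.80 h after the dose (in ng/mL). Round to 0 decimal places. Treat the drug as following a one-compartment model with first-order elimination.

C₀ = Dose / Vd = 793.0 / 199 = 3.985 mg/L
k = ln2 / t½ = 0.693147 / 45.4 = 0.01527 h⁻¹
t / t½ = 90.80 / 45.4 = 2 half-lives
C = C₀ × (1/2)^2 = 3.985 × 0.2500 = 0.9963 mg/L
Convert: 0.9963 mg/L × 1000 = 996.3 ng/mL

996 ng/mL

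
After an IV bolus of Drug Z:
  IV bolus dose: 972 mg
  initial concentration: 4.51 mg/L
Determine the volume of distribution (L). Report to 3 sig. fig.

216 L

Vd = Dose / C₀ = 972.0 / 4.51 = 215.5 L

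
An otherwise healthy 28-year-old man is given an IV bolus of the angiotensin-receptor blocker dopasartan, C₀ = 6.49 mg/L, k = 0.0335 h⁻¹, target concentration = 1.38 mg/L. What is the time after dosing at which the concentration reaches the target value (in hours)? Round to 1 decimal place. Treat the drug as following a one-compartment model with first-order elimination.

46.2 h

t = ln(C₀ / C) / k = ln(6.490 / 1.38) / 0.03350
  = ln(4.703) / 0.03350 = 1.548 / 0.03350 = 46.21 h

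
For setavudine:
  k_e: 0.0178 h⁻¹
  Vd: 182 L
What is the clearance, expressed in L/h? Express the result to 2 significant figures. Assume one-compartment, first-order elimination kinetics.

3.2 L/h

CL = k × Vd = 0.0178 × 182 = 3.240 L/h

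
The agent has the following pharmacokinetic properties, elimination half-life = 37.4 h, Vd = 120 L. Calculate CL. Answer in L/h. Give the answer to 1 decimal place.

2.2 L/h

k = ln2 / t½ = 0.693147 / 37.4 = 0.01853 h⁻¹
CL = k × Vd = 0.01853 × 120 = 2.224 L/h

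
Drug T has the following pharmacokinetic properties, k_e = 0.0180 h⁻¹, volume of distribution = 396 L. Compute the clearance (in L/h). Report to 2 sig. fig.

CL = k × Vd = 0.0180 × 396 = 7.128 L/h

7.1 L/h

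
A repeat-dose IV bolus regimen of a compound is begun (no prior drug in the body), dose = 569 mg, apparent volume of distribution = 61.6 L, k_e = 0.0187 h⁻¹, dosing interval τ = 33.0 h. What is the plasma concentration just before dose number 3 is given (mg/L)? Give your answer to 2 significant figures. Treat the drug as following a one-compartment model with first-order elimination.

7.7 mg/L

C₀ per dose = Dose / Vd = 569 / 61.6 = 9.237 mg/L
Fraction remaining after one interval: r = e^(−kτ) = e^(−0.01870 × 33.0) = 0.5395
Before dose 3, 2 doses have been given (aged 1τ, 2τ).
C_trough = C₀ × (r + r²) = 9.237 × (0.5395 + 0.2911) = 7.672 mg/L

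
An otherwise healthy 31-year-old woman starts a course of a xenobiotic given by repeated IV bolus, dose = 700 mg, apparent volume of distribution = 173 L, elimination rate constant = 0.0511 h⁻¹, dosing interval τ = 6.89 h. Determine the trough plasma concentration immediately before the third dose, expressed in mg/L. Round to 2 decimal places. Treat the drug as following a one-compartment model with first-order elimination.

C₀ per dose = Dose / Vd = 700 / 173 = 4.046 mg/L
Fraction remaining after one interval: r = e^(−kτ) = e^(−0.05110 × 6.89) = 0.7032
Before dose 3, 2 doses have been given (aged 1τ, 2τ).
C_trough = C₀ × (r + r²) = 4.046 × (0.7032 + 0.4945) = 4.846 mg/L

4.85 mg/L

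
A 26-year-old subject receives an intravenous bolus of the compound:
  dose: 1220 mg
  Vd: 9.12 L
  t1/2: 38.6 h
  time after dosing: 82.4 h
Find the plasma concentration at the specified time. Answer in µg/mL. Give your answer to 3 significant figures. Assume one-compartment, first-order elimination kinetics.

C₀ = Dose / Vd = 1220 / 9.12 = 133.8 mg/L
k = ln2 / t½ = 0.693147 / 38.6 = 0.01796 h⁻¹
C = C₀ · e^(−k·t) = 133.8 × e^(−0.01796 × 82.4)
  = 133.8 × 0.2277 = 30.47 mg/L
(30.47 mg/L = 30.47 µg/mL)

30.5 µg/mL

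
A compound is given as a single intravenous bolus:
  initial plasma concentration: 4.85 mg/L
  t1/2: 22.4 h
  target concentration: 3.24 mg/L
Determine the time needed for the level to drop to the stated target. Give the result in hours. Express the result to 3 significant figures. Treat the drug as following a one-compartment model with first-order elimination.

13.0 h

k = ln2 / t½ = 0.693147 / 22.4 = 0.03094 h⁻¹
t = ln(C₀ / C) / k = ln(4.850 / 3.24) / 0.03094
  = ln(1.497) / 0.03094 = 0.4035 / 0.03094 = 13.04 h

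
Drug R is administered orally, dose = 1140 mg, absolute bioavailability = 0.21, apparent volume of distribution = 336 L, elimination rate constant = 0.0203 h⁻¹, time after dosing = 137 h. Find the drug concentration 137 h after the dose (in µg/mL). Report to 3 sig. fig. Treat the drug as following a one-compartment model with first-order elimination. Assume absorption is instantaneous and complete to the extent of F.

0.0442 µg/mL

Amount reaching circulation = F × Dose = 0.21 × 1140 = 239.4 mg
C₀ = F·Dose / Vd = 239.4 / 336 = 0.7125 mg/L
C = C₀ · e^(−k·t) = 0.7125 × e^(−0.02030 × 137)
  = 0.7125 × 0.06197 = 0.04415 mg/L
(0.04415 mg/L = 0.04415 µg/mL)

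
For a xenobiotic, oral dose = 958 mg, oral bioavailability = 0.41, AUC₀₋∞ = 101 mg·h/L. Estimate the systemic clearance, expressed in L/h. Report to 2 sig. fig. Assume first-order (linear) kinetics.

3.9 L/h

CL = F·Dose / AUC = 0.41 × 958 / 101 = 3.889 L/h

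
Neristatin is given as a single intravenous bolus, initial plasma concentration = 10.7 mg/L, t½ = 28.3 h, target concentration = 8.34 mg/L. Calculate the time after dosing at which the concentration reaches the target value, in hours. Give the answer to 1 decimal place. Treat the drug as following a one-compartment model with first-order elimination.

10.2 h

k = ln2 / t½ = 0.693147 / 28.3 = 0.02449 h⁻¹
t = ln(C₀ / C) / k = ln(10.70 / 8.34) / 0.02449
  = ln(1.283) / 0.02449 = 0.2492 / 0.02449 = 10.18 h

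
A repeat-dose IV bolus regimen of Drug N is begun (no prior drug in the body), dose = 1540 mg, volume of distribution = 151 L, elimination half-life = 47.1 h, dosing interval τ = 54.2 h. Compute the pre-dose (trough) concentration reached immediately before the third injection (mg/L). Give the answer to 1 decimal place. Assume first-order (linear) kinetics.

6.7 mg/L

C₀ per dose = Dose / Vd = 1540 / 151 = 10.20 mg/L
k = ln2 / t½ = 0.693147 / 47.1 = 0.01472 h⁻¹
Fraction remaining after one interval: r = e^(−kτ) = e^(−0.01472 × 54.2) = 0.4503
Before dose 3, 2 doses have been given (aged 1τ, 2τ).
C_trough = C₀ × (r + r²) = 10.20 × (0.4503 + 0.2028) = 6.662 mg/L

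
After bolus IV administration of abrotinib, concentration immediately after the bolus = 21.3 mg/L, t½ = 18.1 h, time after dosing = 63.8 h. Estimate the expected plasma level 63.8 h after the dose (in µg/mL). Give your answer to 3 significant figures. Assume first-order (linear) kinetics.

1.85 µg/mL

k = ln2 / t½ = 0.693147 / 18.1 = 0.03830 h⁻¹
C = C₀ · e^(−k·t) = 21.30 × e^(−0.03830 × 63.8)
  = 21.30 × 0.08685 = 1.850 mg/L
(1.850 mg/L = 1.850 µg/mL)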